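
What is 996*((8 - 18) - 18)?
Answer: -27888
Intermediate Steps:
996*((8 - 18) - 18) = 996*(-10 - 18) = 996*(-28) = -27888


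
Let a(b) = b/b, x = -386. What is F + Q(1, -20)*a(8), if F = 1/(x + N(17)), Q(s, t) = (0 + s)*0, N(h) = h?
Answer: -1/369 ≈ -0.0027100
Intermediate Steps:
a(b) = 1
Q(s, t) = 0 (Q(s, t) = s*0 = 0)
F = -1/369 (F = 1/(-386 + 17) = 1/(-369) = -1/369 ≈ -0.0027100)
F + Q(1, -20)*a(8) = -1/369 + 0*1 = -1/369 + 0 = -1/369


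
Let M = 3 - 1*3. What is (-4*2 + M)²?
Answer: 64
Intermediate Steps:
M = 0 (M = 3 - 3 = 0)
(-4*2 + M)² = (-4*2 + 0)² = (-8 + 0)² = (-8)² = 64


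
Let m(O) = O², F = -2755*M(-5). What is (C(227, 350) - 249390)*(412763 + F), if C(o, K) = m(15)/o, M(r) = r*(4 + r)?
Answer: -22587231359340/227 ≈ -9.9503e+10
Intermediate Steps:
F = -13775 (F = -(-13775)*(4 - 5) = -(-13775)*(-1) = -2755*5 = -13775)
C(o, K) = 225/o (C(o, K) = 15²/o = 225/o)
(C(227, 350) - 249390)*(412763 + F) = (225/227 - 249390)*(412763 - 13775) = (225*(1/227) - 249390)*398988 = (225/227 - 249390)*398988 = -56611305/227*398988 = -22587231359340/227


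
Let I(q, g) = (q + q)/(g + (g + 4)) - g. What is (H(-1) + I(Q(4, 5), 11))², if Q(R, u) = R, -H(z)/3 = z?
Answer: 10000/169 ≈ 59.172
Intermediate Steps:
H(z) = -3*z
I(q, g) = -g + 2*q/(4 + 2*g) (I(q, g) = (2*q)/(g + (4 + g)) - g = (2*q)/(4 + 2*g) - g = 2*q/(4 + 2*g) - g = -g + 2*q/(4 + 2*g))
(H(-1) + I(Q(4, 5), 11))² = (-3*(-1) + (4 - 1*11² - 2*11)/(2 + 11))² = (3 + (4 - 1*121 - 22)/13)² = (3 + (4 - 121 - 22)/13)² = (3 + (1/13)*(-139))² = (3 - 139/13)² = (-100/13)² = 10000/169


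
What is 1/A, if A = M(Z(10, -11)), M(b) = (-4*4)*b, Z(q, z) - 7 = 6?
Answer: -1/208 ≈ -0.0048077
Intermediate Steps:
Z(q, z) = 13 (Z(q, z) = 7 + 6 = 13)
M(b) = -16*b
A = -208 (A = -16*13 = -208)
1/A = 1/(-208) = -1/208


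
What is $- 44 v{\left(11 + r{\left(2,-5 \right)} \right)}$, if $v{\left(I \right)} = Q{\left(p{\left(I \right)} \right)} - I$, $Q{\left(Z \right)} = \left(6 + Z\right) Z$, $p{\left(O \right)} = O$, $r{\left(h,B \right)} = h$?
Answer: $-10296$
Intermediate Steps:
$Q{\left(Z \right)} = Z \left(6 + Z\right)$
$v{\left(I \right)} = - I + I \left(6 + I\right)$ ($v{\left(I \right)} = I \left(6 + I\right) - I = - I + I \left(6 + I\right)$)
$- 44 v{\left(11 + r{\left(2,-5 \right)} \right)} = - 44 \left(11 + 2\right) \left(5 + \left(11 + 2\right)\right) = - 44 \cdot 13 \left(5 + 13\right) = - 44 \cdot 13 \cdot 18 = \left(-44\right) 234 = -10296$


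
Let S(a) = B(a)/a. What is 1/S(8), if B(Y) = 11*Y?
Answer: 1/11 ≈ 0.090909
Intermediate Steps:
S(a) = 11 (S(a) = (11*a)/a = 11)
1/S(8) = 1/11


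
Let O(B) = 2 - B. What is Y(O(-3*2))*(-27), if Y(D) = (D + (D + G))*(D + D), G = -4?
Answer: -5184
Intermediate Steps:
Y(D) = 2*D*(-4 + 2*D) (Y(D) = (D + (D - 4))*(D + D) = (D + (-4 + D))*(2*D) = (-4 + 2*D)*(2*D) = 2*D*(-4 + 2*D))
Y(O(-3*2))*(-27) = (4*(2 - (-3)*2)*(-2 + (2 - (-3)*2)))*(-27) = (4*(2 - 1*(-6))*(-2 + (2 - 1*(-6))))*(-27) = (4*(2 + 6)*(-2 + (2 + 6)))*(-27) = (4*8*(-2 + 8))*(-27) = (4*8*6)*(-27) = 192*(-27) = -5184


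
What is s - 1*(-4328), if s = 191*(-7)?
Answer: 2991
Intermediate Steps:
s = -1337
s - 1*(-4328) = -1337 - 1*(-4328) = -1337 + 4328 = 2991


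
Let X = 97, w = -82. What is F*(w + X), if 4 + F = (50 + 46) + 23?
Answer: 1725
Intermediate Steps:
F = 115 (F = -4 + ((50 + 46) + 23) = -4 + (96 + 23) = -4 + 119 = 115)
F*(w + X) = 115*(-82 + 97) = 115*15 = 1725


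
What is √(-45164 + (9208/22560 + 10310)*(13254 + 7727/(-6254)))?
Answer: √10621668571559435652330/8818140 ≈ 11687.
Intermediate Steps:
√(-45164 + (9208/22560 + 10310)*(13254 + 7727/(-6254))) = √(-45164 + (9208*(1/22560) + 10310)*(13254 + 7727*(-1/6254))) = √(-45164 + (1151/2820 + 10310)*(13254 - 7727/6254)) = √(-45164 + (29075351/2820)*(82882789/6254)) = √(-45164 + 2409846182033939/17636280) = √(2409049657084019/17636280) = √10621668571559435652330/8818140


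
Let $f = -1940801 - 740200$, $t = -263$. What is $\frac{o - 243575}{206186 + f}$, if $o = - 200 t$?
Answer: $\frac{38195}{494963} \approx 0.077167$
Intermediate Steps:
$f = -2681001$ ($f = -1940801 + \left(-1207882 + 467682\right) = -1940801 - 740200 = -2681001$)
$o = 52600$ ($o = \left(-200\right) \left(-263\right) = 52600$)
$\frac{o - 243575}{206186 + f} = \frac{52600 - 243575}{206186 - 2681001} = - \frac{190975}{-2474815} = \left(-190975\right) \left(- \frac{1}{2474815}\right) = \frac{38195}{494963}$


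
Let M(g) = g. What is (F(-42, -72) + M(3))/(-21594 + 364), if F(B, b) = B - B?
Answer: -3/21230 ≈ -0.00014131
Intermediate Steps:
F(B, b) = 0
(F(-42, -72) + M(3))/(-21594 + 364) = (0 + 3)/(-21594 + 364) = 3/(-21230) = 3*(-1/21230) = -3/21230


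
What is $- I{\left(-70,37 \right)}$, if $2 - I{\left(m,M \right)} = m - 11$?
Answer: $-83$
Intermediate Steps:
$I{\left(m,M \right)} = 13 - m$ ($I{\left(m,M \right)} = 2 - \left(m - 11\right) = 2 - \left(-11 + m\right) = 13 - m$)
$- I{\left(-70,37 \right)} = - (13 - -70) = - (13 + 70) = \left(-1\right) 83 = -83$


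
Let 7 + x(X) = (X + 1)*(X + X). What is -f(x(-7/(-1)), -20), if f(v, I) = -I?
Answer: -20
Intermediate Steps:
x(X) = -7 + 2*X*(1 + X) (x(X) = -7 + (X + 1)*(X + X) = -7 + (1 + X)*(2*X) = -7 + 2*X*(1 + X))
-f(x(-7/(-1)), -20) = -(-1)*(-20) = -1*20 = -20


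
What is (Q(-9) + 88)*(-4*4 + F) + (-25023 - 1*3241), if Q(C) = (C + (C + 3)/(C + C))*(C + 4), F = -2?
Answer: -30628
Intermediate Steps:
Q(C) = (4 + C)*(C + (3 + C)/(2*C)) (Q(C) = (C + (3 + C)/((2*C)))*(4 + C) = (C + (3 + C)*(1/(2*C)))*(4 + C) = (C + (3 + C)/(2*C))*(4 + C) = (4 + C)*(C + (3 + C)/(2*C)))
(Q(-9) + 88)*(-4*4 + F) + (-25023 - 1*3241) = ((7/2 + (-9)**2 + 6/(-9) + (9/2)*(-9)) + 88)*(-4*4 - 2) + (-25023 - 1*3241) = ((7/2 + 81 + 6*(-1/9) - 81/2) + 88)*(-16 - 2) + (-25023 - 3241) = ((7/2 + 81 - 2/3 - 81/2) + 88)*(-18) - 28264 = (130/3 + 88)*(-18) - 28264 = (394/3)*(-18) - 28264 = -2364 - 28264 = -30628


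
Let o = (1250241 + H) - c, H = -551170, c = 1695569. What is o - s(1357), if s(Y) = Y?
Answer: -997855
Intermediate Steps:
o = -996498 (o = (1250241 - 551170) - 1*1695569 = 699071 - 1695569 = -996498)
o - s(1357) = -996498 - 1*1357 = -996498 - 1357 = -997855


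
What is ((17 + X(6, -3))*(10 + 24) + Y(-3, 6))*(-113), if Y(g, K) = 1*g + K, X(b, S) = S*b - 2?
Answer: 11187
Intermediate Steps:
X(b, S) = -2 + S*b
Y(g, K) = K + g (Y(g, K) = g + K = K + g)
((17 + X(6, -3))*(10 + 24) + Y(-3, 6))*(-113) = ((17 + (-2 - 3*6))*(10 + 24) + (6 - 3))*(-113) = ((17 + (-2 - 18))*34 + 3)*(-113) = ((17 - 20)*34 + 3)*(-113) = (-3*34 + 3)*(-113) = (-102 + 3)*(-113) = -99*(-113) = 11187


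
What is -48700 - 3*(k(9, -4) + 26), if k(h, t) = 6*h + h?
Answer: -48967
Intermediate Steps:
k(h, t) = 7*h
-48700 - 3*(k(9, -4) + 26) = -48700 - 3*(7*9 + 26) = -48700 - 3*(63 + 26) = -48700 - 3*89 = -48700 - 267 = -48967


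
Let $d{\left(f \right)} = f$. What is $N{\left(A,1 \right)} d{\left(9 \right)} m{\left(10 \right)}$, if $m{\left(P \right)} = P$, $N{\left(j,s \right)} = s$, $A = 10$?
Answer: $90$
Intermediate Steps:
$N{\left(A,1 \right)} d{\left(9 \right)} m{\left(10 \right)} = 1 \cdot 9 \cdot 10 = 9 \cdot 10 = 90$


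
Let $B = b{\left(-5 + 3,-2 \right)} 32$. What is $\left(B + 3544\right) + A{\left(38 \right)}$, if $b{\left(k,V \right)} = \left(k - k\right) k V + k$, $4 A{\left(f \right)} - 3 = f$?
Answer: $\frac{13961}{4} \approx 3490.3$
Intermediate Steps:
$A{\left(f \right)} = \frac{3}{4} + \frac{f}{4}$
$b{\left(k,V \right)} = k$ ($b{\left(k,V \right)} = 0 k V + k = 0 V + k = 0 + k = k$)
$B = -64$ ($B = \left(-5 + 3\right) 32 = \left(-2\right) 32 = -64$)
$\left(B + 3544\right) + A{\left(38 \right)} = \left(-64 + 3544\right) + \left(\frac{3}{4} + \frac{1}{4} \cdot 38\right) = 3480 + \left(\frac{3}{4} + \frac{19}{2}\right) = 3480 + \frac{41}{4} = \frac{13961}{4}$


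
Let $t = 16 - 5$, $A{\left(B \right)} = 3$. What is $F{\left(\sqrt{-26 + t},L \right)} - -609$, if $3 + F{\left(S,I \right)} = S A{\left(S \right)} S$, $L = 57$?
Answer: $561$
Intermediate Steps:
$t = 11$
$F{\left(S,I \right)} = -3 + 3 S^{2}$ ($F{\left(S,I \right)} = -3 + S 3 S = -3 + 3 S S = -3 + 3 S^{2}$)
$F{\left(\sqrt{-26 + t},L \right)} - -609 = \left(-3 + 3 \left(\sqrt{-26 + 11}\right)^{2}\right) - -609 = \left(-3 + 3 \left(\sqrt{-15}\right)^{2}\right) + 609 = \left(-3 + 3 \left(i \sqrt{15}\right)^{2}\right) + 609 = \left(-3 + 3 \left(-15\right)\right) + 609 = \left(-3 - 45\right) + 609 = -48 + 609 = 561$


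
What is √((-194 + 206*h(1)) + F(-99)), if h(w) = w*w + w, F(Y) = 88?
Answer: 3*√34 ≈ 17.493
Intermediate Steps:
h(w) = w + w² (h(w) = w² + w = w + w²)
√((-194 + 206*h(1)) + F(-99)) = √((-194 + 206*(1*(1 + 1))) + 88) = √((-194 + 206*(1*2)) + 88) = √((-194 + 206*2) + 88) = √((-194 + 412) + 88) = √(218 + 88) = √306 = 3*√34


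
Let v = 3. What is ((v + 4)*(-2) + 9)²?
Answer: 25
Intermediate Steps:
((v + 4)*(-2) + 9)² = ((3 + 4)*(-2) + 9)² = (7*(-2) + 9)² = (-14 + 9)² = (-5)² = 25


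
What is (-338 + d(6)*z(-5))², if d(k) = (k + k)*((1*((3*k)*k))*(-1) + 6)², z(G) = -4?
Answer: 249730072900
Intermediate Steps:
d(k) = 2*k*(6 - 3*k²)² (d(k) = (2*k)*((1*(3*k²))*(-1) + 6)² = (2*k)*((3*k²)*(-1) + 6)² = (2*k)*(-3*k² + 6)² = (2*k)*(6 - 3*k²)² = 2*k*(6 - 3*k²)²)
(-338 + d(6)*z(-5))² = (-338 + (18*6*(-2 + 6²)²)*(-4))² = (-338 + (18*6*(-2 + 36)²)*(-4))² = (-338 + (18*6*34²)*(-4))² = (-338 + (18*6*1156)*(-4))² = (-338 + 124848*(-4))² = (-338 - 499392)² = (-499730)² = 249730072900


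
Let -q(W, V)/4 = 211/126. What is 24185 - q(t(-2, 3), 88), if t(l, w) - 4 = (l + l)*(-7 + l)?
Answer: 1524077/63 ≈ 24192.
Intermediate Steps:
t(l, w) = 4 + 2*l*(-7 + l) (t(l, w) = 4 + (l + l)*(-7 + l) = 4 + (2*l)*(-7 + l) = 4 + 2*l*(-7 + l))
q(W, V) = -422/63 (q(W, V) = -844/126 = -4*211/126 = -422/63)
24185 - q(t(-2, 3), 88) = 24185 - 1*(-422/63) = 24185 + 422/63 = 1524077/63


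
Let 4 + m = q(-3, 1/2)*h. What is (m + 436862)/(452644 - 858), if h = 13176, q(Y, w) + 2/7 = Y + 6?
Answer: 1654175/1581251 ≈ 1.0461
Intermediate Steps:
q(Y, w) = 40/7 + Y (q(Y, w) = -2/7 + (Y + 6) = -2/7 + (6 + Y) = 40/7 + Y)
m = 250316/7 (m = -4 + (40/7 - 3)*13176 = -4 + (19/7)*13176 = -4 + 250344/7 = 250316/7 ≈ 35759.)
(m + 436862)/(452644 - 858) = (250316/7 + 436862)/(452644 - 858) = (3308350/7)/451786 = (3308350/7)*(1/451786) = 1654175/1581251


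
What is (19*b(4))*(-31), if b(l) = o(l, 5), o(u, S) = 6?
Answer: -3534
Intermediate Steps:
b(l) = 6
(19*b(4))*(-31) = (19*6)*(-31) = 114*(-31) = -3534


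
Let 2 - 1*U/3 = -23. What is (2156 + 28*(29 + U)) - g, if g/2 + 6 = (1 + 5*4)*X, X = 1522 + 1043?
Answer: -102650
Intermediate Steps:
U = 75 (U = 6 - 3*(-23) = 6 + 69 = 75)
X = 2565
g = 107718 (g = -12 + 2*((1 + 5*4)*2565) = -12 + 2*((1 + 20)*2565) = -12 + 2*(21*2565) = -12 + 2*53865 = -12 + 107730 = 107718)
(2156 + 28*(29 + U)) - g = (2156 + 28*(29 + 75)) - 1*107718 = (2156 + 28*104) - 107718 = (2156 + 2912) - 107718 = 5068 - 107718 = -102650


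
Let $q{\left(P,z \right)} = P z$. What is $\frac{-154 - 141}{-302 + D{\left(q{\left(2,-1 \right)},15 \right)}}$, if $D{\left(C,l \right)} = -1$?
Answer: $\frac{295}{303} \approx 0.9736$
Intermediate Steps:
$\frac{-154 - 141}{-302 + D{\left(q{\left(2,-1 \right)},15 \right)}} = \frac{-154 - 141}{-302 - 1} = - \frac{295}{-303} = \left(-295\right) \left(- \frac{1}{303}\right) = \frac{295}{303}$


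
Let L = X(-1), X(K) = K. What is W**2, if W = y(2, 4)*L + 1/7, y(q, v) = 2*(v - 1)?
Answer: 1681/49 ≈ 34.306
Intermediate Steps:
L = -1
y(q, v) = -2 + 2*v (y(q, v) = 2*(-1 + v) = -2 + 2*v)
W = -41/7 (W = (-2 + 2*4)*(-1) + 1/7 = (-2 + 8)*(-1) + 1/7 = 6*(-1) + 1/7 = -6 + 1/7 = -41/7 ≈ -5.8571)
W**2 = (-41/7)**2 = 1681/49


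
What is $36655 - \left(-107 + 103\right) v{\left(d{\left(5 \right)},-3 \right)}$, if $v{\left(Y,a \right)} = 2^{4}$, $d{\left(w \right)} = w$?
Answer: $36719$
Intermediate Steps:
$v{\left(Y,a \right)} = 16$
$36655 - \left(-107 + 103\right) v{\left(d{\left(5 \right)},-3 \right)} = 36655 - \left(-107 + 103\right) 16 = 36655 - \left(-4\right) 16 = 36655 - -64 = 36655 + 64 = 36719$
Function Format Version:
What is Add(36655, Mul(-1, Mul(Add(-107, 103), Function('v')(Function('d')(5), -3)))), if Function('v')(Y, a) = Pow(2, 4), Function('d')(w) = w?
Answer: 36719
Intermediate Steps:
Function('v')(Y, a) = 16
Add(36655, Mul(-1, Mul(Add(-107, 103), Function('v')(Function('d')(5), -3)))) = Add(36655, Mul(-1, Mul(Add(-107, 103), 16))) = Add(36655, Mul(-1, Mul(-4, 16))) = Add(36655, Mul(-1, -64)) = Add(36655, 64) = 36719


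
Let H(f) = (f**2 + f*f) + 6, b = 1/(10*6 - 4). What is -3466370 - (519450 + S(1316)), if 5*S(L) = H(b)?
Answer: -31248838209/7840 ≈ -3.9858e+6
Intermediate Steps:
b = 1/56 (b = 1/(60 - 4) = 1/56 ≈ 0.017857)
H(f) = 6 + 2*f**2 (H(f) = (f**2 + f**2) + 6 = 2*f**2 + 6 = 6 + 2*f**2)
S(L) = 9409/7840 (S(L) = (6 + 2*(1/56)**2)/5 = (6 + 2*(1/3136))/5 = (6 + 1/1568)/5 = (1/5)*(9409/1568) = 9409/7840)
-3466370 - (519450 + S(1316)) = -3466370 - (519450 + 9409/7840) = -3466370 - 1*4072497409/7840 = -3466370 - 4072497409/7840 = -31248838209/7840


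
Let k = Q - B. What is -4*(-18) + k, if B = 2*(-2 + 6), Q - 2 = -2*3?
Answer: 60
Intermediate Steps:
Q = -4 (Q = 2 - 2*3 = 2 - 6 = -4)
B = 8 (B = 2*4 = 8)
k = -12 (k = -4 - 1*8 = -4 - 8 = -12)
-4*(-18) + k = -4*(-18) - 12 = 72 - 12 = 60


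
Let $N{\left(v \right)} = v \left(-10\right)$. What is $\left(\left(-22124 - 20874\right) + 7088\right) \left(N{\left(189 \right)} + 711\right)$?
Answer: $42337890$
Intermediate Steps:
$N{\left(v \right)} = - 10 v$
$\left(\left(-22124 - 20874\right) + 7088\right) \left(N{\left(189 \right)} + 711\right) = \left(\left(-22124 - 20874\right) + 7088\right) \left(\left(-10\right) 189 + 711\right) = \left(\left(-22124 - 20874\right) + 7088\right) \left(-1890 + 711\right) = \left(-42998 + 7088\right) \left(-1179\right) = \left(-35910\right) \left(-1179\right) = 42337890$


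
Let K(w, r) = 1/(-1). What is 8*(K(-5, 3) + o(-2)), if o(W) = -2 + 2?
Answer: -8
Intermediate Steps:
K(w, r) = -1
o(W) = 0
8*(K(-5, 3) + o(-2)) = 8*(-1 + 0) = 8*(-1) = -8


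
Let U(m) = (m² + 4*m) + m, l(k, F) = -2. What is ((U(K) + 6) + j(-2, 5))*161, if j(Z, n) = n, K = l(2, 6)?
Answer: 805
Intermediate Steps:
K = -2
U(m) = m² + 5*m
((U(K) + 6) + j(-2, 5))*161 = ((-2*(5 - 2) + 6) + 5)*161 = ((-2*3 + 6) + 5)*161 = ((-6 + 6) + 5)*161 = (0 + 5)*161 = 5*161 = 805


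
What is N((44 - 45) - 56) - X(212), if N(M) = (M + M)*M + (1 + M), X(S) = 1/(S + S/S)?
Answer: 1372145/213 ≈ 6442.0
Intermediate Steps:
X(S) = 1/(1 + S) (X(S) = 1/(S + 1) = 1/(1 + S))
N(M) = 1 + M + 2*M² (N(M) = (2*M)*M + (1 + M) = 2*M² + (1 + M) = 1 + M + 2*M²)
N((44 - 45) - 56) - X(212) = (1 + ((44 - 45) - 56) + 2*((44 - 45) - 56)²) - 1/(1 + 212) = (1 + (-1 - 56) + 2*(-1 - 56)²) - 1/213 = (1 - 57 + 2*(-57)²) - 1*1/213 = (1 - 57 + 2*3249) - 1/213 = (1 - 57 + 6498) - 1/213 = 6442 - 1/213 = 1372145/213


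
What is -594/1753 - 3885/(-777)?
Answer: 8171/1753 ≈ 4.6611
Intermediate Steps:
-594/1753 - 3885/(-777) = -594*1/1753 - 3885*(-1/777) = -594/1753 + 5 = 8171/1753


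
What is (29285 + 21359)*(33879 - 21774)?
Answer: 613045620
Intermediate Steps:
(29285 + 21359)*(33879 - 21774) = 50644*12105 = 613045620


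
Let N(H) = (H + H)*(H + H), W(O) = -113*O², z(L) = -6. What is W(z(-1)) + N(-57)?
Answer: 8928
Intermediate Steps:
N(H) = 4*H² (N(H) = (2*H)*(2*H) = 4*H²)
W(z(-1)) + N(-57) = -113*(-6)² + 4*(-57)² = -113*36 + 4*3249 = -4068 + 12996 = 8928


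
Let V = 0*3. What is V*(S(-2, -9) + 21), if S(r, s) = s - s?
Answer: 0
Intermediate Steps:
V = 0
S(r, s) = 0
V*(S(-2, -9) + 21) = 0*(0 + 21) = 0*21 = 0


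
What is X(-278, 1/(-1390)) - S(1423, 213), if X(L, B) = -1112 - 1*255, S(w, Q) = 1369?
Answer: -2736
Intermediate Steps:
X(L, B) = -1367 (X(L, B) = -1112 - 255 = -1367)
X(-278, 1/(-1390)) - S(1423, 213) = -1367 - 1*1369 = -1367 - 1369 = -2736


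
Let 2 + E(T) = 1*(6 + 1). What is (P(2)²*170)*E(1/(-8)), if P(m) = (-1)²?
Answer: 850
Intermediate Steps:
P(m) = 1
E(T) = 5 (E(T) = -2 + 1*(6 + 1) = -2 + 1*7 = -2 + 7 = 5)
(P(2)²*170)*E(1/(-8)) = (1²*170)*5 = (1*170)*5 = 170*5 = 850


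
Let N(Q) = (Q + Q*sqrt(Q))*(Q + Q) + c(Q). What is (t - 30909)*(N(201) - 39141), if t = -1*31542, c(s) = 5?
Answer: -2602083366 - 5046165702*sqrt(201) ≈ -7.4144e+10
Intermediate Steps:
t = -31542
N(Q) = 5 + 2*Q*(Q + Q**(3/2)) (N(Q) = (Q + Q*sqrt(Q))*(Q + Q) + 5 = (Q + Q**(3/2))*(2*Q) + 5 = 2*Q*(Q + Q**(3/2)) + 5 = 5 + 2*Q*(Q + Q**(3/2)))
(t - 30909)*(N(201) - 39141) = (-31542 - 30909)*((5 + 2*201**2 + 2*201**(5/2)) - 39141) = -62451*((5 + 2*40401 + 2*(40401*sqrt(201))) - 39141) = -62451*((5 + 80802 + 80802*sqrt(201)) - 39141) = -62451*((80807 + 80802*sqrt(201)) - 39141) = -62451*(41666 + 80802*sqrt(201)) = -2602083366 - 5046165702*sqrt(201)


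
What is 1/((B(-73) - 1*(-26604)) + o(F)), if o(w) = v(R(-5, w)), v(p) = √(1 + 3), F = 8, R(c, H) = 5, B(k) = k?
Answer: 1/26533 ≈ 3.7689e-5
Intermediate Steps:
v(p) = 2 (v(p) = √4 = 2)
o(w) = 2
1/((B(-73) - 1*(-26604)) + o(F)) = 1/((-73 - 1*(-26604)) + 2) = 1/((-73 + 26604) + 2) = 1/(26531 + 2) = 1/26533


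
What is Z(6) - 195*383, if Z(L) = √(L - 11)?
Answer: -74685 + I*√5 ≈ -74685.0 + 2.2361*I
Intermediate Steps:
Z(L) = √(-11 + L)
Z(6) - 195*383 = √(-11 + 6) - 195*383 = √(-5) - 74685 = I*√5 - 74685 = -74685 + I*√5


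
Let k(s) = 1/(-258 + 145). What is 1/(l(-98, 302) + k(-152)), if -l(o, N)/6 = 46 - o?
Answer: -113/97633 ≈ -0.0011574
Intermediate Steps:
l(o, N) = -276 + 6*o (l(o, N) = -6*(46 - o) = -276 + 6*o)
k(s) = -1/113 (k(s) = 1/(-113) = -1/113)
1/(l(-98, 302) + k(-152)) = 1/((-276 + 6*(-98)) - 1/113) = 1/((-276 - 588) - 1/113) = 1/(-864 - 1/113) = 1/(-97633/113) = -113/97633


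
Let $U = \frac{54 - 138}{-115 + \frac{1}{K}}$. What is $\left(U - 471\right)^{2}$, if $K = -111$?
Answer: $\frac{9010388996361}{40742689} \approx 2.2115 \cdot 10^{5}$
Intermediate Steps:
$U = \frac{4662}{6383}$ ($U = \frac{54 - 138}{-115 + \frac{1}{-111}} = - \frac{84}{-115 - \frac{1}{111}} = - \frac{84}{- \frac{12766}{111}} = \left(-84\right) \left(- \frac{111}{12766}\right) = \frac{4662}{6383} \approx 0.73038$)
$\left(U - 471\right)^{2} = \left(\frac{4662}{6383} - 471\right)^{2} = \left(- \frac{3001731}{6383}\right)^{2} = \frac{9010388996361}{40742689}$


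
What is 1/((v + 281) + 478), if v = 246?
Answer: 1/1005 ≈ 0.00099503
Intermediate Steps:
1/((v + 281) + 478) = 1/((246 + 281) + 478) = 1/(527 + 478) = 1/1005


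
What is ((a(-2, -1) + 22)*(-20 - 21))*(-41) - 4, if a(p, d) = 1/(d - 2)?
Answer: 109253/3 ≈ 36418.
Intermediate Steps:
a(p, d) = 1/(-2 + d)
((a(-2, -1) + 22)*(-20 - 21))*(-41) - 4 = ((1/(-2 - 1) + 22)*(-20 - 21))*(-41) - 4 = ((1/(-3) + 22)*(-41))*(-41) - 4 = ((-⅓ + 22)*(-41))*(-41) - 4 = ((65/3)*(-41))*(-41) - 4 = -2665/3*(-41) - 4 = 109265/3 - 4 = 109253/3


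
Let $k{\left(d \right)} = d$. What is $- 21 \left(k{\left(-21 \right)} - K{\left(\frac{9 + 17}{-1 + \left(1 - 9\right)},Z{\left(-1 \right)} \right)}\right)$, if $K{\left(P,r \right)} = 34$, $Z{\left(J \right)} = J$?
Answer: $1155$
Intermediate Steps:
$- 21 \left(k{\left(-21 \right)} - K{\left(\frac{9 + 17}{-1 + \left(1 - 9\right)},Z{\left(-1 \right)} \right)}\right) = - 21 \left(-21 - 34\right) = \left(-21\right) \left(-55\right) = 1155$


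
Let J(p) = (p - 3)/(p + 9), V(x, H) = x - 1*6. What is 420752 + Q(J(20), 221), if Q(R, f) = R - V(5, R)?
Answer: 12201854/29 ≈ 4.2075e+5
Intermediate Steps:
V(x, H) = -6 + x (V(x, H) = x - 6 = -6 + x)
J(p) = (-3 + p)/(9 + p)
Q(R, f) = 1 + R (Q(R, f) = R - (-6 + 5) = R - 1*(-1) = R + 1 = 1 + R)
420752 + Q(J(20), 221) = 420752 + (1 + (-3 + 20)/(9 + 20)) = 420752 + (1 + 17/29) = 420752 + 46/29 = 12201854/29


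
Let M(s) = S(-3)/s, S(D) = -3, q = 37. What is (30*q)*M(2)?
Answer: -1665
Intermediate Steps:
M(s) = -3/s
(30*q)*M(2) = (30*37)*(-3/2) = 1110*(-3*½) = 1110*(-3/2) = -1665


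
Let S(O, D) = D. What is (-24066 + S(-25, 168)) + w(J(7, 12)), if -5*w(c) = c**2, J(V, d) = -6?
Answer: -119526/5 ≈ -23905.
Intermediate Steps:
w(c) = -c**2/5
(-24066 + S(-25, 168)) + w(J(7, 12)) = (-24066 + 168) - 1/5*(-6)**2 = -23898 - 1/5*36 = -23898 - 36/5 = -119526/5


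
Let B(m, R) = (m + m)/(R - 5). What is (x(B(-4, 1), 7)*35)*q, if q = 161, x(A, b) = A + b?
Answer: 50715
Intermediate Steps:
B(m, R) = 2*m/(-5 + R) (B(m, R) = (2*m)/(-5 + R) = 2*m/(-5 + R))
(x(B(-4, 1), 7)*35)*q = ((2*(-4)/(-5 + 1) + 7)*35)*161 = ((2*(-4)/(-4) + 7)*35)*161 = ((2*(-4)*(-¼) + 7)*35)*161 = ((2 + 7)*35)*161 = (9*35)*161 = 315*161 = 50715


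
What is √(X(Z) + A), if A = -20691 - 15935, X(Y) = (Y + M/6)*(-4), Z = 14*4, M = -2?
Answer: I*√331638/3 ≈ 191.96*I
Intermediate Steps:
Z = 56
X(Y) = 4/3 - 4*Y (X(Y) = (Y - 2/6)*(-4) = (Y - 2*⅙)*(-4) = (Y - ⅓)*(-4) = (-⅓ + Y)*(-4) = 4/3 - 4*Y)
A = -36626
√(X(Z) + A) = √((4/3 - 4*56) - 36626) = √((4/3 - 224) - 36626) = √(-668/3 - 36626) = √(-110546/3) = I*√331638/3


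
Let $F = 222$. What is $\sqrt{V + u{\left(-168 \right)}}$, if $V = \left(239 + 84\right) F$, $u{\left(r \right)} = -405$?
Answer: $\sqrt{71301} \approx 267.02$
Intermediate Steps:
$V = 71706$ ($V = \left(239 + 84\right) 222 = 323 \cdot 222 = 71706$)
$\sqrt{V + u{\left(-168 \right)}} = \sqrt{71706 - 405} = \sqrt{71301}$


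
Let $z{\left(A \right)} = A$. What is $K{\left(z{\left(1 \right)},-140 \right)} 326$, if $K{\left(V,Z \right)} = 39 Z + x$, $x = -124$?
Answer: $-1820384$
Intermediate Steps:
$K{\left(V,Z \right)} = -124 + 39 Z$ ($K{\left(V,Z \right)} = 39 Z - 124 = -124 + 39 Z$)
$K{\left(z{\left(1 \right)},-140 \right)} 326 = \left(-124 + 39 \left(-140\right)\right) 326 = \left(-124 - 5460\right) 326 = \left(-5584\right) 326 = -1820384$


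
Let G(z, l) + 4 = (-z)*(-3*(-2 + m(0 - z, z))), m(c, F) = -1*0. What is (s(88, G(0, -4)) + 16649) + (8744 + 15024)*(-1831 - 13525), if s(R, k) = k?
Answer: -364964763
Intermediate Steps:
m(c, F) = 0
G(z, l) = -4 - 6*z (G(z, l) = -4 + (-z)*(-3*(-2 + 0)) = -4 + (-z)*(-3*(-2)) = -4 - z*6 = -4 - 6*z)
(s(88, G(0, -4)) + 16649) + (8744 + 15024)*(-1831 - 13525) = ((-4 - 6*0) + 16649) + (8744 + 15024)*(-1831 - 13525) = ((-4 + 0) + 16649) + 23768*(-15356) = (-4 + 16649) - 364981408 = 16645 - 364981408 = -364964763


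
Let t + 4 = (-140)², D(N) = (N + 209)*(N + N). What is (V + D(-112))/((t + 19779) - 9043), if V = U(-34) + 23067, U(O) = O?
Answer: 1305/30332 ≈ 0.043024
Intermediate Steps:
D(N) = 2*N*(209 + N) (D(N) = (209 + N)*(2*N) = 2*N*(209 + N))
t = 19596 (t = -4 + (-140)² = -4 + 19600 = 19596)
V = 23033 (V = -34 + 23067 = 23033)
(V + D(-112))/((t + 19779) - 9043) = (23033 + 2*(-112)*(209 - 112))/((19596 + 19779) - 9043) = (23033 + 2*(-112)*97)/(39375 - 9043) = (23033 - 21728)/30332 = 1305*(1/30332) = 1305/30332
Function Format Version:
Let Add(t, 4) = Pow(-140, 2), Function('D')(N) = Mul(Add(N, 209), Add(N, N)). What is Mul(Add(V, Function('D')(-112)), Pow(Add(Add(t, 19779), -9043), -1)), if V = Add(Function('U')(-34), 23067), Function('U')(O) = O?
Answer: Rational(1305, 30332) ≈ 0.043024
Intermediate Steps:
Function('D')(N) = Mul(2, N, Add(209, N)) (Function('D')(N) = Mul(Add(209, N), Mul(2, N)) = Mul(2, N, Add(209, N)))
t = 19596 (t = Add(-4, Pow(-140, 2)) = Add(-4, 19600) = 19596)
V = 23033 (V = Add(-34, 23067) = 23033)
Mul(Add(V, Function('D')(-112)), Pow(Add(Add(t, 19779), -9043), -1)) = Mul(Add(23033, Mul(2, -112, Add(209, -112))), Pow(Add(Add(19596, 19779), -9043), -1)) = Mul(Add(23033, Mul(2, -112, 97)), Pow(Add(39375, -9043), -1)) = Mul(Add(23033, -21728), Pow(30332, -1)) = Mul(1305, Rational(1, 30332)) = Rational(1305, 30332)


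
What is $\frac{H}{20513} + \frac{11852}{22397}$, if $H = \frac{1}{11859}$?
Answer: $\frac{2883161003681}{5448376349799} \approx 0.52918$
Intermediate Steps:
$H = \frac{1}{11859} \approx 8.4324 \cdot 10^{-5}$
$\frac{H}{20513} + \frac{11852}{22397} = \frac{1}{11859 \cdot 20513} + \frac{11852}{22397} = \frac{1}{11859} \cdot \frac{1}{20513} + 11852 \cdot \frac{1}{22397} = \frac{1}{243263667} + \frac{11852}{22397} = \frac{2883161003681}{5448376349799}$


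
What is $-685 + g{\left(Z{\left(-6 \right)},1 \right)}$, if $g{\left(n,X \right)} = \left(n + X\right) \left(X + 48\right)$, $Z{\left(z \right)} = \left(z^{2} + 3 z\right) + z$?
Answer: $-48$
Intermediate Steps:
$Z{\left(z \right)} = z^{2} + 4 z$
$g{\left(n,X \right)} = \left(48 + X\right) \left(X + n\right)$ ($g{\left(n,X \right)} = \left(X + n\right) \left(48 + X\right) = \left(48 + X\right) \left(X + n\right)$)
$-685 + g{\left(Z{\left(-6 \right)},1 \right)} = -685 + \left(1^{2} + 48 \cdot 1 + 48 \left(- 6 \left(4 - 6\right)\right) + 1 \left(- 6 \left(4 - 6\right)\right)\right) = -685 + \left(1 + 48 + 48 \left(\left(-6\right) \left(-2\right)\right) + 1 \left(\left(-6\right) \left(-2\right)\right)\right) = -685 + \left(1 + 48 + 48 \cdot 12 + 1 \cdot 12\right) = -685 + \left(1 + 48 + 576 + 12\right) = -685 + 637 = -48$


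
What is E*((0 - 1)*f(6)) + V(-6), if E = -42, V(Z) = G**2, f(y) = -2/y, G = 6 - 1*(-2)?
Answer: 50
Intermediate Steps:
G = 8 (G = 6 + 2 = 8)
V(Z) = 64 (V(Z) = 8**2 = 64)
E*((0 - 1)*f(6)) + V(-6) = -42*(0 - 1)*(-2/6) + 64 = -(-42)*(-2*1/6) + 64 = -(-42)*(-1)/3 + 64 = -42*1/3 + 64 = -14 + 64 = 50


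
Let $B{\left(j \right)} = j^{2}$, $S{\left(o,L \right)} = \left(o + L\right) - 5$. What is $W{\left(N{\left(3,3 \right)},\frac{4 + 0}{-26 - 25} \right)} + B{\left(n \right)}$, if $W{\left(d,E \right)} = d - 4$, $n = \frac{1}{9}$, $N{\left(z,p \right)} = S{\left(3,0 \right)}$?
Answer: $- \frac{485}{81} \approx -5.9877$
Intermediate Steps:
$S{\left(o,L \right)} = -5 + L + o$ ($S{\left(o,L \right)} = \left(L + o\right) - 5 = -5 + L + o$)
$N{\left(z,p \right)} = -2$ ($N{\left(z,p \right)} = -5 + 0 + 3 = -2$)
$n = \frac{1}{9} \approx 0.11111$
$W{\left(d,E \right)} = -4 + d$
$W{\left(N{\left(3,3 \right)},\frac{4 + 0}{-26 - 25} \right)} + B{\left(n \right)} = \left(-4 - 2\right) + \left(\frac{1}{9}\right)^{2} = -6 + \frac{1}{81} = - \frac{485}{81}$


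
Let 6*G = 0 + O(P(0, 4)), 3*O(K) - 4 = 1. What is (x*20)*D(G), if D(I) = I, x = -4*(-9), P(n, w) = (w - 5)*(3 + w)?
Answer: 200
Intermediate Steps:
P(n, w) = (-5 + w)*(3 + w)
x = 36
O(K) = 5/3 (O(K) = 4/3 + (1/3)*1 = 4/3 + 1/3 = 5/3)
G = 5/18 (G = (0 + 5/3)/6 = (1/6)*(5/3) = 5/18 ≈ 0.27778)
(x*20)*D(G) = (36*20)*(5/18) = 720*(5/18) = 200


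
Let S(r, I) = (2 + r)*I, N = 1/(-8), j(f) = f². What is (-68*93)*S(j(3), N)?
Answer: 17391/2 ≈ 8695.5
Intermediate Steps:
N = -⅛ (N = 1*(-⅛) = -⅛ ≈ -0.12500)
S(r, I) = I*(2 + r)
(-68*93)*S(j(3), N) = (-68*93)*(-(2 + 3²)/8) = -(-1581)*(2 + 9)/2 = -(-1581)*11/2 = -6324*(-11/8) = 17391/2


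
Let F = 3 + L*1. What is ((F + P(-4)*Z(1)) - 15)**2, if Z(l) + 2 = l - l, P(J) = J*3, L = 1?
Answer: 169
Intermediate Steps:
F = 4 (F = 3 + 1*1 = 3 + 1 = 4)
P(J) = 3*J
Z(l) = -2 (Z(l) = -2 + (l - l) = -2 + 0 = -2)
((F + P(-4)*Z(1)) - 15)**2 = ((4 + (3*(-4))*(-2)) - 15)**2 = ((4 - 12*(-2)) - 15)**2 = ((4 + 24) - 15)**2 = (28 - 15)**2 = 13**2 = 169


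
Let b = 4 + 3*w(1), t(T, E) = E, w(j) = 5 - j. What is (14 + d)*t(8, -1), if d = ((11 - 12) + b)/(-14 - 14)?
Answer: -377/28 ≈ -13.464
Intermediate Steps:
b = 16 (b = 4 + 3*(5 - 1*1) = 4 + 3*(5 - 1) = 4 + 3*4 = 4 + 12 = 16)
d = -15/28 (d = ((11 - 12) + 16)/(-14 - 14) = (-1 + 16)/(-28) = 15*(-1/28) = -15/28 ≈ -0.53571)
(14 + d)*t(8, -1) = (14 - 15/28)*(-1) = (377/28)*(-1) = -377/28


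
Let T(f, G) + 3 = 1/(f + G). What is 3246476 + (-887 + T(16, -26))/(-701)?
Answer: 22757805661/7010 ≈ 3.2465e+6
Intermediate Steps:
T(f, G) = -3 + 1/(G + f) (T(f, G) = -3 + 1/(f + G) = -3 + 1/(G + f))
3246476 + (-887 + T(16, -26))/(-701) = 3246476 + (-887 + (1 - 3*(-26) - 3*16)/(-26 + 16))/(-701) = 3246476 - (-887 + (1 + 78 - 48)/(-10))/701 = 3246476 - (-887 - ⅒*31)/701 = 3246476 - (-887 - 31/10)/701 = 3246476 - 1/701*(-8901/10) = 3246476 + 8901/7010 = 22757805661/7010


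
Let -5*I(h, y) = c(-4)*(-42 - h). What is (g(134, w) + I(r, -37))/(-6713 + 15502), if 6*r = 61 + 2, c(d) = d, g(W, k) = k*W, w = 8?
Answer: 1030/8789 ≈ 0.11719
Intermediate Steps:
g(W, k) = W*k
r = 21/2 (r = (61 + 2)/6 = (1/6)*63 = 21/2 ≈ 10.500)
I(h, y) = -168/5 - 4*h/5 (I(h, y) = -(-4)*(-42 - h)/5 = -(168 + 4*h)/5 = -168/5 - 4*h/5)
(g(134, w) + I(r, -37))/(-6713 + 15502) = (134*8 + (-168/5 - 4/5*21/2))/(-6713 + 15502) = (1072 + (-168/5 - 42/5))/8789 = (1072 - 42)*(1/8789) = 1030*(1/8789) = 1030/8789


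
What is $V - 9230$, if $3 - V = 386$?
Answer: $-9613$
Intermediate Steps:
$V = -383$ ($V = 3 - 386 = -383$)
$V - 9230 = -383 - 9230 = -9613$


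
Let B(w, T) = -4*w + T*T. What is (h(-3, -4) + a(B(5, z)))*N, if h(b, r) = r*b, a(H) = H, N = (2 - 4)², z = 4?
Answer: 32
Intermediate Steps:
B(w, T) = T² - 4*w (B(w, T) = -4*w + T² = T² - 4*w)
N = 4 (N = (-2)² = 4)
h(b, r) = b*r
(h(-3, -4) + a(B(5, z)))*N = (-3*(-4) + (4² - 4*5))*4 = (12 + (16 - 20))*4 = (12 - 4)*4 = 8*4 = 32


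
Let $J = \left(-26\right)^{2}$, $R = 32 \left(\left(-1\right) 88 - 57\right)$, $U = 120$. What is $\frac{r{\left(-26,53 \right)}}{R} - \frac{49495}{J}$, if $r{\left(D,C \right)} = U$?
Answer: $- \frac{717931}{9802} \approx -73.243$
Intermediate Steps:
$R = -4640$ ($R = 32 \left(-88 - 57\right) = 32 \left(-145\right) = -4640$)
$r{\left(D,C \right)} = 120$
$J = 676$
$\frac{r{\left(-26,53 \right)}}{R} - \frac{49495}{J} = \frac{120}{-4640} - \frac{49495}{676} = 120 \left(- \frac{1}{4640}\right) - \frac{49495}{676} = - \frac{3}{116} - \frac{49495}{676} = - \frac{717931}{9802}$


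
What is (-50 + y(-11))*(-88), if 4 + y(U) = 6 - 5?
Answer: 4664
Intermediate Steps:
y(U) = -3 (y(U) = -4 + (6 - 5) = -4 + 1 = -3)
(-50 + y(-11))*(-88) = (-50 - 3)*(-88) = -53*(-88) = 4664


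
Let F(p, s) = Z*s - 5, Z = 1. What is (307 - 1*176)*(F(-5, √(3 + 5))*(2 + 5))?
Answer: -4585 + 1834*√2 ≈ -1991.3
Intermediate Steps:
F(p, s) = -5 + s (F(p, s) = 1*s - 5 = s - 5 = -5 + s)
(307 - 1*176)*(F(-5, √(3 + 5))*(2 + 5)) = (307 - 1*176)*((-5 + √(3 + 5))*(2 + 5)) = (307 - 176)*((-5 + √8)*7) = 131*((-5 + 2*√2)*7) = 131*(-35 + 14*√2) = -4585 + 1834*√2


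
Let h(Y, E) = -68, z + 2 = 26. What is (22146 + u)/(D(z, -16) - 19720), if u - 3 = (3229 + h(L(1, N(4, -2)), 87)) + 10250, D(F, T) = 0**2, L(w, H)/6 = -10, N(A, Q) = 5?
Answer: -889/493 ≈ -1.8032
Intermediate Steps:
z = 24 (z = -2 + 26 = 24)
L(w, H) = -60 (L(w, H) = 6*(-10) = -60)
D(F, T) = 0
u = 13414 (u = 3 + ((3229 - 68) + 10250) = 3 + (3161 + 10250) = 3 + 13411 = 13414)
(22146 + u)/(D(z, -16) - 19720) = (22146 + 13414)/(0 - 19720) = 35560/(-19720) = 35560*(-1/19720) = -889/493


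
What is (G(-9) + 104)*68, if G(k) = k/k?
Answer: 7140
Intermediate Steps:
G(k) = 1
(G(-9) + 104)*68 = (1 + 104)*68 = 105*68 = 7140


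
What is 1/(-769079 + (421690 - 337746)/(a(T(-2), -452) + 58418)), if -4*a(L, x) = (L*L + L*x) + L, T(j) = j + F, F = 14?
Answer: -59735/45940850121 ≈ -1.3003e-6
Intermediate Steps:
T(j) = 14 + j (T(j) = j + 14 = 14 + j)
a(L, x) = -L/4 - L²/4 - L*x/4 (a(L, x) = -((L*L + L*x) + L)/4 = -((L² + L*x) + L)/4 = -(L + L² + L*x)/4 = -L/4 - L²/4 - L*x/4)
1/(-769079 + (421690 - 337746)/(a(T(-2), -452) + 58418)) = 1/(-769079 + (421690 - 337746)/(-(14 - 2)*(1 + (14 - 2) - 452)/4 + 58418)) = 1/(-769079 + 83944/(-¼*12*(1 + 12 - 452) + 58418)) = 1/(-769079 + 83944/(-¼*12*(-439) + 58418)) = 1/(-769079 + 83944/(1317 + 58418)) = 1/(-769079 + 83944/59735) = 1/(-45940850121/59735) = -59735/45940850121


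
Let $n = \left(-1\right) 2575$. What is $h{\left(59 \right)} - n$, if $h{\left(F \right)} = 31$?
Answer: $2606$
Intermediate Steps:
$n = -2575$
$h{\left(59 \right)} - n = 31 - -2575 = 31 + 2575 = 2606$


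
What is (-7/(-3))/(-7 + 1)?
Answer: -7/18 ≈ -0.38889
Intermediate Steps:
(-7/(-3))/(-7 + 1) = -⅓*(-7)/(-6) = (7/3)*(-⅙) = -7/18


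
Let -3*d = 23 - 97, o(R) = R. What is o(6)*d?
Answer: 148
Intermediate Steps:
d = 74/3 (d = -(23 - 97)/3 = -1/3*(-74) = 74/3 ≈ 24.667)
o(6)*d = 6*(74/3) = 148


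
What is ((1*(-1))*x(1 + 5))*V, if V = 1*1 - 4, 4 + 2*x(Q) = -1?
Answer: -15/2 ≈ -7.5000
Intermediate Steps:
x(Q) = -5/2 (x(Q) = -2 + (½)*(-1) = -2 - ½ = -5/2)
V = -3 (V = 1 - 4 = -3)
((1*(-1))*x(1 + 5))*V = ((1*(-1))*(-5/2))*(-3) = -1*(-5/2)*(-3) = (5/2)*(-3) = -15/2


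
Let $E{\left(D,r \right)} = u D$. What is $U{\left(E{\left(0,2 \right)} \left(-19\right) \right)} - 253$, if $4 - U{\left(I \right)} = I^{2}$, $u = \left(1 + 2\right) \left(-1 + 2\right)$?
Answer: $-249$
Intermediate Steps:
$u = 3$ ($u = 3 \cdot 1 = 3$)
$E{\left(D,r \right)} = 3 D$
$U{\left(I \right)} = 4 - I^{2}$
$U{\left(E{\left(0,2 \right)} \left(-19\right) \right)} - 253 = \left(4 - \left(3 \cdot 0 \left(-19\right)\right)^{2}\right) - 253 = \left(4 - \left(0 \left(-19\right)\right)^{2}\right) - 253 = \left(4 - 0^{2}\right) - 253 = \left(4 - 0\right) - 253 = \left(4 + 0\right) - 253 = 4 - 253 = -249$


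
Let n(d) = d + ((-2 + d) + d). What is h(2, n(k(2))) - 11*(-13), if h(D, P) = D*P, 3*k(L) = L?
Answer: 143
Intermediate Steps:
k(L) = L/3
n(d) = -2 + 3*d (n(d) = d + (-2 + 2*d) = -2 + 3*d)
h(2, n(k(2))) - 11*(-13) = 2*(-2 + 3*((1/3)*2)) - 11*(-13) = 2*(-2 + 3*(2/3)) + 143 = 2*(-2 + 2) + 143 = 2*0 + 143 = 0 + 143 = 143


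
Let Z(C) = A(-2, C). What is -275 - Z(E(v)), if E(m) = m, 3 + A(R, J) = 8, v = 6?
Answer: -280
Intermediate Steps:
A(R, J) = 5 (A(R, J) = -3 + 8 = 5)
Z(C) = 5
-275 - Z(E(v)) = -275 - 1*5 = -275 - 5 = -280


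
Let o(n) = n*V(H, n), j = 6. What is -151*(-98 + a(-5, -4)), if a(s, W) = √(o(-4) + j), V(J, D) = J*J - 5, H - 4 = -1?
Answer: 14798 - 151*I*√10 ≈ 14798.0 - 477.5*I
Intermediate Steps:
H = 3 (H = 4 - 1 = 3)
V(J, D) = -5 + J² (V(J, D) = J² - 5 = -5 + J²)
o(n) = 4*n (o(n) = n*(-5 + 3²) = n*(-5 + 9) = n*4 = 4*n)
a(s, W) = I*√10 (a(s, W) = √(4*(-4) + 6) = √(-16 + 6) = √(-10) = I*√10)
-151*(-98 + a(-5, -4)) = -151*(-98 + I*√10) = 14798 - 151*I*√10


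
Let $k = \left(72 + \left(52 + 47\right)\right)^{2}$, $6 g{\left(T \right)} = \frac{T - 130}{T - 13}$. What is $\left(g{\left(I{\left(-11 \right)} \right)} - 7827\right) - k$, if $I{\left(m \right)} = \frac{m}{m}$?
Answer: $- \frac{889589}{24} \approx -37066.0$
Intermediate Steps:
$I{\left(m \right)} = 1$
$g{\left(T \right)} = \frac{-130 + T}{6 \left(-13 + T\right)}$ ($g{\left(T \right)} = \frac{\left(T - 130\right) \frac{1}{T - 13}}{6} = \frac{\left(-130 + T\right) \frac{1}{-13 + T}}{6} = \frac{\frac{1}{-13 + T} \left(-130 + T\right)}{6} = \frac{-130 + T}{6 \left(-13 + T\right)}$)
$k = 29241$ ($k = \left(72 + 99\right)^{2} = 171^{2} = 29241$)
$\left(g{\left(I{\left(-11 \right)} \right)} - 7827\right) - k = \left(\frac{-130 + 1}{6 \left(-13 + 1\right)} - 7827\right) - 29241 = \left(\frac{1}{6} \frac{1}{-12} \left(-129\right) - 7827\right) - 29241 = \left(\frac{1}{6} \left(- \frac{1}{12}\right) \left(-129\right) - 7827\right) - 29241 = \left(\frac{43}{24} - 7827\right) - 29241 = - \frac{187805}{24} - 29241 = - \frac{889589}{24}$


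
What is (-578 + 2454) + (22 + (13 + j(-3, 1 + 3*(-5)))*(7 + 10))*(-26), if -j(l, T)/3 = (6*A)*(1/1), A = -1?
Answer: -12398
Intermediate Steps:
j(l, T) = 18 (j(l, T) = -3*6*(-1)*1/1 = -(-18)*1*1 = -(-18) = -3*(-6) = 18)
(-578 + 2454) + (22 + (13 + j(-3, 1 + 3*(-5)))*(7 + 10))*(-26) = (-578 + 2454) + (22 + (13 + 18)*(7 + 10))*(-26) = 1876 + (22 + 31*17)*(-26) = 1876 + (22 + 527)*(-26) = 1876 + 549*(-26) = 1876 - 14274 = -12398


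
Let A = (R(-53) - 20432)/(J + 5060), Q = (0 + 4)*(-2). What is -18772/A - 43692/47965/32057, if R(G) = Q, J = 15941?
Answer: 30308737766804869/1571441513110 ≈ 19287.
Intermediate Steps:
Q = -8 (Q = 4*(-2) = -8)
R(G) = -8
A = -20440/21001 (A = (-8 - 20432)/(15941 + 5060) = -20440/21001 ≈ -0.97329)
-18772/A - 43692/47965/32057 = -18772/(-20440/21001) - 43692/47965/32057 = -18772*(-21001/20440) - 43692*1/47965*(1/32057) = 98557693/5110 - 43692/47965*1/32057 = 98557693/5110 - 43692/1537614005 = 30308737766804869/1571441513110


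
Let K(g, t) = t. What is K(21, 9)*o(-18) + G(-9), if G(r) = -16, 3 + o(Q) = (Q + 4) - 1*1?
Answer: -178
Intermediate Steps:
o(Q) = Q (o(Q) = -3 + ((Q + 4) - 1*1) = -3 + ((4 + Q) - 1) = -3 + (3 + Q) = Q)
K(21, 9)*o(-18) + G(-9) = 9*(-18) - 16 = -162 - 16 = -178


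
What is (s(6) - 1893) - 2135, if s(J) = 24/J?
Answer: -4024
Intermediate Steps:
(s(6) - 1893) - 2135 = (24/6 - 1893) - 2135 = (24*(⅙) - 1893) - 2135 = (4 - 1893) - 2135 = -1889 - 2135 = -4024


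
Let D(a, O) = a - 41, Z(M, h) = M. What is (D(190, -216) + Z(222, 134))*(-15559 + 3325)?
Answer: -4538814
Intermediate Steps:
D(a, O) = -41 + a
(D(190, -216) + Z(222, 134))*(-15559 + 3325) = ((-41 + 190) + 222)*(-15559 + 3325) = (149 + 222)*(-12234) = 371*(-12234) = -4538814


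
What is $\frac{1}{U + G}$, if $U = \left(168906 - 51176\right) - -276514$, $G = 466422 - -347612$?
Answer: $\frac{1}{1208278} \approx 8.2762 \cdot 10^{-7}$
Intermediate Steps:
$G = 814034$ ($G = 466422 + 347612 = 814034$)
$U = 394244$ ($U = \left(168906 - 51176\right) + 276514 = 117730 + 276514 = 394244$)
$\frac{1}{U + G} = \frac{1}{394244 + 814034} = \frac{1}{1208278}$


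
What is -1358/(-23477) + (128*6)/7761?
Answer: 9523258/60734999 ≈ 0.15680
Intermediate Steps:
-1358/(-23477) + (128*6)/7761 = -1358*(-1/23477) + 768*(1/7761) = 1358/23477 + 256/2587 = 9523258/60734999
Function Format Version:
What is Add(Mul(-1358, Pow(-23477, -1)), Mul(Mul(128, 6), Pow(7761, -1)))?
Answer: Rational(9523258, 60734999) ≈ 0.15680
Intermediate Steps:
Add(Mul(-1358, Pow(-23477, -1)), Mul(Mul(128, 6), Pow(7761, -1))) = Add(Mul(-1358, Rational(-1, 23477)), Mul(768, Rational(1, 7761))) = Add(Rational(1358, 23477), Rational(256, 2587)) = Rational(9523258, 60734999)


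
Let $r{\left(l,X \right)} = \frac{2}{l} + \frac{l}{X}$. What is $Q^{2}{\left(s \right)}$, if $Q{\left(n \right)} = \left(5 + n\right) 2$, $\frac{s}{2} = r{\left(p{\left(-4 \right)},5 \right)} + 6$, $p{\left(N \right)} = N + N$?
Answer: $\frac{17689}{25} \approx 707.56$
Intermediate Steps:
$p{\left(N \right)} = 2 N$
$s = \frac{83}{10}$ ($s = 2 \left(\left(\frac{2}{2 \left(-4\right)} + \frac{2 \left(-4\right)}{5}\right) + 6\right) = 2 \left(\left(\frac{2}{-8} - \frac{8}{5}\right) + 6\right) = 2 \left(\left(2 \left(- \frac{1}{8}\right) - \frac{8}{5}\right) + 6\right) = 2 \left(\left(- \frac{1}{4} - \frac{8}{5}\right) + 6\right) = 2 \left(- \frac{37}{20} + 6\right) = 2 \cdot \frac{83}{20} = \frac{83}{10} \approx 8.3$)
$Q{\left(n \right)} = 10 + 2 n$
$Q^{2}{\left(s \right)} = \left(10 + 2 \cdot \frac{83}{10}\right)^{2} = \left(10 + \frac{83}{5}\right)^{2} = \left(\frac{133}{5}\right)^{2} = \frac{17689}{25}$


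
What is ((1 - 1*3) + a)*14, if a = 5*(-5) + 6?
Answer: -294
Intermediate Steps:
a = -19 (a = -25 + 6 = -19)
((1 - 1*3) + a)*14 = ((1 - 1*3) - 19)*14 = ((1 - 3) - 19)*14 = (-2 - 19)*14 = -21*14 = -294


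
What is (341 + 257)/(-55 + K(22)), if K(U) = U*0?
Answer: -598/55 ≈ -10.873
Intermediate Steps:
K(U) = 0
(341 + 257)/(-55 + K(22)) = (341 + 257)/(-55 + 0) = 598/(-55) = 598*(-1/55) = -598/55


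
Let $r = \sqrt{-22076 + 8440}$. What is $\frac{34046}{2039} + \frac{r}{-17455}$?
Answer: $\frac{34046}{2039} - \frac{2 i \sqrt{3409}}{17455} \approx 16.697 - 0.00669 i$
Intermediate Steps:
$r = 2 i \sqrt{3409}$ ($r = \sqrt{-13636} = 2 i \sqrt{3409} \approx 116.77 i$)
$\frac{34046}{2039} + \frac{r}{-17455} = \frac{34046}{2039} + \frac{2 i \sqrt{3409}}{-17455} = 34046 \cdot \frac{1}{2039} + 2 i \sqrt{3409} \left(- \frac{1}{17455}\right) = \frac{34046}{2039} - \frac{2 i \sqrt{3409}}{17455}$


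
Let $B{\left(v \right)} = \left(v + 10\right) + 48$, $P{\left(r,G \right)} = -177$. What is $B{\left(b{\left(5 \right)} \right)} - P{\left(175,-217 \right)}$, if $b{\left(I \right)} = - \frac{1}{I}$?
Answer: $\frac{1174}{5} \approx 234.8$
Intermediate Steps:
$B{\left(v \right)} = 58 + v$ ($B{\left(v \right)} = \left(10 + v\right) + 48 = 58 + v$)
$B{\left(b{\left(5 \right)} \right)} - P{\left(175,-217 \right)} = \left(58 - \frac{1}{5}\right) - -177 = \left(58 - \frac{1}{5}\right) + 177 = \frac{289}{5} + 177 = \frac{1174}{5}$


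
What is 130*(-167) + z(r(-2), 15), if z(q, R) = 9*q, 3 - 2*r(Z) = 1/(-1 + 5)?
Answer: -173581/8 ≈ -21698.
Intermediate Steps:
r(Z) = 11/8 (r(Z) = 3/2 - 1/(2*(-1 + 5)) = 3/2 - 1/2/4 = 3/2 - 1/2*1/4 = 3/2 - 1/8 = 11/8)
130*(-167) + z(r(-2), 15) = 130*(-167) + 9*(11/8) = -21710 + 99/8 = -173581/8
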